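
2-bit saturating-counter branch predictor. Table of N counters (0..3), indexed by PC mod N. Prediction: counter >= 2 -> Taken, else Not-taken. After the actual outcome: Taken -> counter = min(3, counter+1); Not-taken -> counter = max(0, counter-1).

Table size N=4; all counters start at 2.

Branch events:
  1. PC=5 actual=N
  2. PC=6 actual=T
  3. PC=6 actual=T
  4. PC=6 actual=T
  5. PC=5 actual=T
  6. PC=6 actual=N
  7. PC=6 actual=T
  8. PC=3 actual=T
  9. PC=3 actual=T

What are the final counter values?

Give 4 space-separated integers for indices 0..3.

Answer: 2 2 3 3

Derivation:
Ev 1: PC=5 idx=1 pred=T actual=N -> ctr[1]=1
Ev 2: PC=6 idx=2 pred=T actual=T -> ctr[2]=3
Ev 3: PC=6 idx=2 pred=T actual=T -> ctr[2]=3
Ev 4: PC=6 idx=2 pred=T actual=T -> ctr[2]=3
Ev 5: PC=5 idx=1 pred=N actual=T -> ctr[1]=2
Ev 6: PC=6 idx=2 pred=T actual=N -> ctr[2]=2
Ev 7: PC=6 idx=2 pred=T actual=T -> ctr[2]=3
Ev 8: PC=3 idx=3 pred=T actual=T -> ctr[3]=3
Ev 9: PC=3 idx=3 pred=T actual=T -> ctr[3]=3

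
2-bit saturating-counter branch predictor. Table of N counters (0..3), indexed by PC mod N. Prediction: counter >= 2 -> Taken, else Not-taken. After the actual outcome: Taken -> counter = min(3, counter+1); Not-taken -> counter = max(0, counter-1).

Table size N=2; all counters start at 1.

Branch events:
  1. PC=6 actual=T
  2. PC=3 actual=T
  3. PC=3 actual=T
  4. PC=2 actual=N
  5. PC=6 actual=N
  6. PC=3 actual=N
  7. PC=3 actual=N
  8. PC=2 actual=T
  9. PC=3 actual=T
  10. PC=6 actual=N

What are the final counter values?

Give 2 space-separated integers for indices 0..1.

Ev 1: PC=6 idx=0 pred=N actual=T -> ctr[0]=2
Ev 2: PC=3 idx=1 pred=N actual=T -> ctr[1]=2
Ev 3: PC=3 idx=1 pred=T actual=T -> ctr[1]=3
Ev 4: PC=2 idx=0 pred=T actual=N -> ctr[0]=1
Ev 5: PC=6 idx=0 pred=N actual=N -> ctr[0]=0
Ev 6: PC=3 idx=1 pred=T actual=N -> ctr[1]=2
Ev 7: PC=3 idx=1 pred=T actual=N -> ctr[1]=1
Ev 8: PC=2 idx=0 pred=N actual=T -> ctr[0]=1
Ev 9: PC=3 idx=1 pred=N actual=T -> ctr[1]=2
Ev 10: PC=6 idx=0 pred=N actual=N -> ctr[0]=0

Answer: 0 2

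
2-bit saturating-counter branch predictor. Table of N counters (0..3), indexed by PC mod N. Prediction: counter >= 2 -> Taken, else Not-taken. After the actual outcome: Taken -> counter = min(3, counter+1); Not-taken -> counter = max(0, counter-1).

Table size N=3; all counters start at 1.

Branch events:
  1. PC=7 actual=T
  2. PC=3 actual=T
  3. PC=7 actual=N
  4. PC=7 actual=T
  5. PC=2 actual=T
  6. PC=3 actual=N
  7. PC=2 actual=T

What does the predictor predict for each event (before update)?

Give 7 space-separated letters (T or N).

Answer: N N T N N T T

Derivation:
Ev 1: PC=7 idx=1 pred=N actual=T -> ctr[1]=2
Ev 2: PC=3 idx=0 pred=N actual=T -> ctr[0]=2
Ev 3: PC=7 idx=1 pred=T actual=N -> ctr[1]=1
Ev 4: PC=7 idx=1 pred=N actual=T -> ctr[1]=2
Ev 5: PC=2 idx=2 pred=N actual=T -> ctr[2]=2
Ev 6: PC=3 idx=0 pred=T actual=N -> ctr[0]=1
Ev 7: PC=2 idx=2 pred=T actual=T -> ctr[2]=3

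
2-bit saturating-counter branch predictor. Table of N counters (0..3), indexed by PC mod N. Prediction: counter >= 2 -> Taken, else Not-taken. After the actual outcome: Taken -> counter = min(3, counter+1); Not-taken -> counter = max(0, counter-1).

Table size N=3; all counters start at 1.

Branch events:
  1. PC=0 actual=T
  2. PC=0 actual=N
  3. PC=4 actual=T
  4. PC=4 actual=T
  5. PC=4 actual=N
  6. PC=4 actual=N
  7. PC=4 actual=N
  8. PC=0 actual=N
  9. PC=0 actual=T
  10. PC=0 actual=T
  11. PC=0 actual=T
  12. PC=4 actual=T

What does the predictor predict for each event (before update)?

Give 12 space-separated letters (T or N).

Answer: N T N T T T N N N N T N

Derivation:
Ev 1: PC=0 idx=0 pred=N actual=T -> ctr[0]=2
Ev 2: PC=0 idx=0 pred=T actual=N -> ctr[0]=1
Ev 3: PC=4 idx=1 pred=N actual=T -> ctr[1]=2
Ev 4: PC=4 idx=1 pred=T actual=T -> ctr[1]=3
Ev 5: PC=4 idx=1 pred=T actual=N -> ctr[1]=2
Ev 6: PC=4 idx=1 pred=T actual=N -> ctr[1]=1
Ev 7: PC=4 idx=1 pred=N actual=N -> ctr[1]=0
Ev 8: PC=0 idx=0 pred=N actual=N -> ctr[0]=0
Ev 9: PC=0 idx=0 pred=N actual=T -> ctr[0]=1
Ev 10: PC=0 idx=0 pred=N actual=T -> ctr[0]=2
Ev 11: PC=0 idx=0 pred=T actual=T -> ctr[0]=3
Ev 12: PC=4 idx=1 pred=N actual=T -> ctr[1]=1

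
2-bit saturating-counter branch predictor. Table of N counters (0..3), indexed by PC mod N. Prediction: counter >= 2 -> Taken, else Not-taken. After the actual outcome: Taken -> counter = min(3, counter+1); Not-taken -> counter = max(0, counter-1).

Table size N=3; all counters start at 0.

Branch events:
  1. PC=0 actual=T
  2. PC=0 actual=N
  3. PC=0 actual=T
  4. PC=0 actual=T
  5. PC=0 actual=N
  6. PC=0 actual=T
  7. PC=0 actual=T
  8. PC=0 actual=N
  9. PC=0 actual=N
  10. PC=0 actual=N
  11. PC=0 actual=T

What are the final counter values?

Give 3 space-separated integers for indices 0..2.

Answer: 1 0 0

Derivation:
Ev 1: PC=0 idx=0 pred=N actual=T -> ctr[0]=1
Ev 2: PC=0 idx=0 pred=N actual=N -> ctr[0]=0
Ev 3: PC=0 idx=0 pred=N actual=T -> ctr[0]=1
Ev 4: PC=0 idx=0 pred=N actual=T -> ctr[0]=2
Ev 5: PC=0 idx=0 pred=T actual=N -> ctr[0]=1
Ev 6: PC=0 idx=0 pred=N actual=T -> ctr[0]=2
Ev 7: PC=0 idx=0 pred=T actual=T -> ctr[0]=3
Ev 8: PC=0 idx=0 pred=T actual=N -> ctr[0]=2
Ev 9: PC=0 idx=0 pred=T actual=N -> ctr[0]=1
Ev 10: PC=0 idx=0 pred=N actual=N -> ctr[0]=0
Ev 11: PC=0 idx=0 pred=N actual=T -> ctr[0]=1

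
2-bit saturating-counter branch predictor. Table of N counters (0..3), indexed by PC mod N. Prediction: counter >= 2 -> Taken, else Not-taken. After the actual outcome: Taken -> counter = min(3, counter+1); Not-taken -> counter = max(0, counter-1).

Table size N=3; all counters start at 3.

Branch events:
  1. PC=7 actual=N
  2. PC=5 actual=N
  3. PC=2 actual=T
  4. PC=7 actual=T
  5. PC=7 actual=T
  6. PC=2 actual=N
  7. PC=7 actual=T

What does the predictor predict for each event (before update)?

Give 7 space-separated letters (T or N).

Answer: T T T T T T T

Derivation:
Ev 1: PC=7 idx=1 pred=T actual=N -> ctr[1]=2
Ev 2: PC=5 idx=2 pred=T actual=N -> ctr[2]=2
Ev 3: PC=2 idx=2 pred=T actual=T -> ctr[2]=3
Ev 4: PC=7 idx=1 pred=T actual=T -> ctr[1]=3
Ev 5: PC=7 idx=1 pred=T actual=T -> ctr[1]=3
Ev 6: PC=2 idx=2 pred=T actual=N -> ctr[2]=2
Ev 7: PC=7 idx=1 pred=T actual=T -> ctr[1]=3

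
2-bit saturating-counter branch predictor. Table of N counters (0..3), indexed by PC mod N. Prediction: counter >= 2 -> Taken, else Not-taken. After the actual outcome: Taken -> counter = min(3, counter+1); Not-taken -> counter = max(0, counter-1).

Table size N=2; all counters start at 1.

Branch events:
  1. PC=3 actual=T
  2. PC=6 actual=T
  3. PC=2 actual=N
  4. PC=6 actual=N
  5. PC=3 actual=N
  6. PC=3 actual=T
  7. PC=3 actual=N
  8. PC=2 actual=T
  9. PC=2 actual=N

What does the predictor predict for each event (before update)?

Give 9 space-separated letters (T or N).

Ev 1: PC=3 idx=1 pred=N actual=T -> ctr[1]=2
Ev 2: PC=6 idx=0 pred=N actual=T -> ctr[0]=2
Ev 3: PC=2 idx=0 pred=T actual=N -> ctr[0]=1
Ev 4: PC=6 idx=0 pred=N actual=N -> ctr[0]=0
Ev 5: PC=3 idx=1 pred=T actual=N -> ctr[1]=1
Ev 6: PC=3 idx=1 pred=N actual=T -> ctr[1]=2
Ev 7: PC=3 idx=1 pred=T actual=N -> ctr[1]=1
Ev 8: PC=2 idx=0 pred=N actual=T -> ctr[0]=1
Ev 9: PC=2 idx=0 pred=N actual=N -> ctr[0]=0

Answer: N N T N T N T N N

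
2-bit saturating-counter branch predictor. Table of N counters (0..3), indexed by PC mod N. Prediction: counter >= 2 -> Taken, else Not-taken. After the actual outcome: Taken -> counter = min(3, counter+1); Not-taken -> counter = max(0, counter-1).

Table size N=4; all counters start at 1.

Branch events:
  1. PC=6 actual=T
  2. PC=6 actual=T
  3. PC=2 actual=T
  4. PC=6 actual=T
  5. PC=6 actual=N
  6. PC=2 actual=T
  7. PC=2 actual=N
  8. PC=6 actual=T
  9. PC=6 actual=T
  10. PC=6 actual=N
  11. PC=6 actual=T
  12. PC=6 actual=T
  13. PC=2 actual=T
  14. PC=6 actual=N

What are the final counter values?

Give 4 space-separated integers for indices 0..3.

Ev 1: PC=6 idx=2 pred=N actual=T -> ctr[2]=2
Ev 2: PC=6 idx=2 pred=T actual=T -> ctr[2]=3
Ev 3: PC=2 idx=2 pred=T actual=T -> ctr[2]=3
Ev 4: PC=6 idx=2 pred=T actual=T -> ctr[2]=3
Ev 5: PC=6 idx=2 pred=T actual=N -> ctr[2]=2
Ev 6: PC=2 idx=2 pred=T actual=T -> ctr[2]=3
Ev 7: PC=2 idx=2 pred=T actual=N -> ctr[2]=2
Ev 8: PC=6 idx=2 pred=T actual=T -> ctr[2]=3
Ev 9: PC=6 idx=2 pred=T actual=T -> ctr[2]=3
Ev 10: PC=6 idx=2 pred=T actual=N -> ctr[2]=2
Ev 11: PC=6 idx=2 pred=T actual=T -> ctr[2]=3
Ev 12: PC=6 idx=2 pred=T actual=T -> ctr[2]=3
Ev 13: PC=2 idx=2 pred=T actual=T -> ctr[2]=3
Ev 14: PC=6 idx=2 pred=T actual=N -> ctr[2]=2

Answer: 1 1 2 1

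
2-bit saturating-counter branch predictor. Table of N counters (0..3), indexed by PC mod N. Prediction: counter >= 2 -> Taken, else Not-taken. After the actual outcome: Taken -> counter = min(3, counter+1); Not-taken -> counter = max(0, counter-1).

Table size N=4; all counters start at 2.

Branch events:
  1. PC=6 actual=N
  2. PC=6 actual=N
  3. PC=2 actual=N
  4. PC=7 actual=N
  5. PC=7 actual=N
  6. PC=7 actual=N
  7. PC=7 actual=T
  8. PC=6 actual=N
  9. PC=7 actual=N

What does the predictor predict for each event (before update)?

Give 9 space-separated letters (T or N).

Answer: T N N T N N N N N

Derivation:
Ev 1: PC=6 idx=2 pred=T actual=N -> ctr[2]=1
Ev 2: PC=6 idx=2 pred=N actual=N -> ctr[2]=0
Ev 3: PC=2 idx=2 pred=N actual=N -> ctr[2]=0
Ev 4: PC=7 idx=3 pred=T actual=N -> ctr[3]=1
Ev 5: PC=7 idx=3 pred=N actual=N -> ctr[3]=0
Ev 6: PC=7 idx=3 pred=N actual=N -> ctr[3]=0
Ev 7: PC=7 idx=3 pred=N actual=T -> ctr[3]=1
Ev 8: PC=6 idx=2 pred=N actual=N -> ctr[2]=0
Ev 9: PC=7 idx=3 pred=N actual=N -> ctr[3]=0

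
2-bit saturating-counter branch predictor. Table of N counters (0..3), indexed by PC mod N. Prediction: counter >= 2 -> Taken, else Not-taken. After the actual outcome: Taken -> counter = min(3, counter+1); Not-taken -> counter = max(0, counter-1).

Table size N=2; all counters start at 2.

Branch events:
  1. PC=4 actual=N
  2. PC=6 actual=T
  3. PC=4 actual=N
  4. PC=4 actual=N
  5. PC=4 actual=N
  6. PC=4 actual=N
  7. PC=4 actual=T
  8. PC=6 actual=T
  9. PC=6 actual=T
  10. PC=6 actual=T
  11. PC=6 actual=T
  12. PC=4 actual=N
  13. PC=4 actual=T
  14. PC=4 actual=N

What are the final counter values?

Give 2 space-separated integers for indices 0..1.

Answer: 2 2

Derivation:
Ev 1: PC=4 idx=0 pred=T actual=N -> ctr[0]=1
Ev 2: PC=6 idx=0 pred=N actual=T -> ctr[0]=2
Ev 3: PC=4 idx=0 pred=T actual=N -> ctr[0]=1
Ev 4: PC=4 idx=0 pred=N actual=N -> ctr[0]=0
Ev 5: PC=4 idx=0 pred=N actual=N -> ctr[0]=0
Ev 6: PC=4 idx=0 pred=N actual=N -> ctr[0]=0
Ev 7: PC=4 idx=0 pred=N actual=T -> ctr[0]=1
Ev 8: PC=6 idx=0 pred=N actual=T -> ctr[0]=2
Ev 9: PC=6 idx=0 pred=T actual=T -> ctr[0]=3
Ev 10: PC=6 idx=0 pred=T actual=T -> ctr[0]=3
Ev 11: PC=6 idx=0 pred=T actual=T -> ctr[0]=3
Ev 12: PC=4 idx=0 pred=T actual=N -> ctr[0]=2
Ev 13: PC=4 idx=0 pred=T actual=T -> ctr[0]=3
Ev 14: PC=4 idx=0 pred=T actual=N -> ctr[0]=2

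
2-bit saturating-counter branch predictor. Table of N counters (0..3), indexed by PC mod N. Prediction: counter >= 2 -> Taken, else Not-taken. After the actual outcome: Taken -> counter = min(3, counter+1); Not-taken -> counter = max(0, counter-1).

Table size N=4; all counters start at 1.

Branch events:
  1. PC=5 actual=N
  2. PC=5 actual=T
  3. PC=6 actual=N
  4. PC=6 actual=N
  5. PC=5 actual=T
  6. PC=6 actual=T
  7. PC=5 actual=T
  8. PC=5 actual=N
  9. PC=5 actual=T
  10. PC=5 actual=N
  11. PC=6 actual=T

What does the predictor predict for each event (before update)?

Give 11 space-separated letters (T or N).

Answer: N N N N N N T T T T N

Derivation:
Ev 1: PC=5 idx=1 pred=N actual=N -> ctr[1]=0
Ev 2: PC=5 idx=1 pred=N actual=T -> ctr[1]=1
Ev 3: PC=6 idx=2 pred=N actual=N -> ctr[2]=0
Ev 4: PC=6 idx=2 pred=N actual=N -> ctr[2]=0
Ev 5: PC=5 idx=1 pred=N actual=T -> ctr[1]=2
Ev 6: PC=6 idx=2 pred=N actual=T -> ctr[2]=1
Ev 7: PC=5 idx=1 pred=T actual=T -> ctr[1]=3
Ev 8: PC=5 idx=1 pred=T actual=N -> ctr[1]=2
Ev 9: PC=5 idx=1 pred=T actual=T -> ctr[1]=3
Ev 10: PC=5 idx=1 pred=T actual=N -> ctr[1]=2
Ev 11: PC=6 idx=2 pred=N actual=T -> ctr[2]=2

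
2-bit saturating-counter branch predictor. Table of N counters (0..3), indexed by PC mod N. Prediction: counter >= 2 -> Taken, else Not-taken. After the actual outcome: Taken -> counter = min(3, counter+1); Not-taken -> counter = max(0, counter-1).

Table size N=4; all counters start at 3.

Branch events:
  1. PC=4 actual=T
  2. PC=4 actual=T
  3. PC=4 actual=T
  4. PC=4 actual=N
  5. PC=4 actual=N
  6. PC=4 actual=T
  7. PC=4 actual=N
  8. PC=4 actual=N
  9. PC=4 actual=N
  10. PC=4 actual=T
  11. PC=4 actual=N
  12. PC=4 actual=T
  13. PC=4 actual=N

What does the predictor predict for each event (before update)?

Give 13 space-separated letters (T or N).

Ev 1: PC=4 idx=0 pred=T actual=T -> ctr[0]=3
Ev 2: PC=4 idx=0 pred=T actual=T -> ctr[0]=3
Ev 3: PC=4 idx=0 pred=T actual=T -> ctr[0]=3
Ev 4: PC=4 idx=0 pred=T actual=N -> ctr[0]=2
Ev 5: PC=4 idx=0 pred=T actual=N -> ctr[0]=1
Ev 6: PC=4 idx=0 pred=N actual=T -> ctr[0]=2
Ev 7: PC=4 idx=0 pred=T actual=N -> ctr[0]=1
Ev 8: PC=4 idx=0 pred=N actual=N -> ctr[0]=0
Ev 9: PC=4 idx=0 pred=N actual=N -> ctr[0]=0
Ev 10: PC=4 idx=0 pred=N actual=T -> ctr[0]=1
Ev 11: PC=4 idx=0 pred=N actual=N -> ctr[0]=0
Ev 12: PC=4 idx=0 pred=N actual=T -> ctr[0]=1
Ev 13: PC=4 idx=0 pred=N actual=N -> ctr[0]=0

Answer: T T T T T N T N N N N N N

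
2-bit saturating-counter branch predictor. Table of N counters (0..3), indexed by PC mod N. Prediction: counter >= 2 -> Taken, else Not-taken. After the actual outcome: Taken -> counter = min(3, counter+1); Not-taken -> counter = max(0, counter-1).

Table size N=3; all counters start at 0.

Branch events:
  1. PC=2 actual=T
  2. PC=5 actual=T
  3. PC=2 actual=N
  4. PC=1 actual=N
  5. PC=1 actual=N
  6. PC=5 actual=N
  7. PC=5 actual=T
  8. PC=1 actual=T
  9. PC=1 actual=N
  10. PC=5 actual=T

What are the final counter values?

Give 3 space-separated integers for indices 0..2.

Ev 1: PC=2 idx=2 pred=N actual=T -> ctr[2]=1
Ev 2: PC=5 idx=2 pred=N actual=T -> ctr[2]=2
Ev 3: PC=2 idx=2 pred=T actual=N -> ctr[2]=1
Ev 4: PC=1 idx=1 pred=N actual=N -> ctr[1]=0
Ev 5: PC=1 idx=1 pred=N actual=N -> ctr[1]=0
Ev 6: PC=5 idx=2 pred=N actual=N -> ctr[2]=0
Ev 7: PC=5 idx=2 pred=N actual=T -> ctr[2]=1
Ev 8: PC=1 idx=1 pred=N actual=T -> ctr[1]=1
Ev 9: PC=1 idx=1 pred=N actual=N -> ctr[1]=0
Ev 10: PC=5 idx=2 pred=N actual=T -> ctr[2]=2

Answer: 0 0 2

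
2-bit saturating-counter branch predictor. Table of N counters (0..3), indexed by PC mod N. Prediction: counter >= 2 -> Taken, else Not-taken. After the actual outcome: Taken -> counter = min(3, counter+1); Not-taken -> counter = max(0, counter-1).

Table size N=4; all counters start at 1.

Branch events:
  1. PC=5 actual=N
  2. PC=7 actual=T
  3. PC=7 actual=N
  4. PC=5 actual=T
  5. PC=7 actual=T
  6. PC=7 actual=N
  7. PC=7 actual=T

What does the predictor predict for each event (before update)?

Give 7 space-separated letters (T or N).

Ev 1: PC=5 idx=1 pred=N actual=N -> ctr[1]=0
Ev 2: PC=7 idx=3 pred=N actual=T -> ctr[3]=2
Ev 3: PC=7 idx=3 pred=T actual=N -> ctr[3]=1
Ev 4: PC=5 idx=1 pred=N actual=T -> ctr[1]=1
Ev 5: PC=7 idx=3 pred=N actual=T -> ctr[3]=2
Ev 6: PC=7 idx=3 pred=T actual=N -> ctr[3]=1
Ev 7: PC=7 idx=3 pred=N actual=T -> ctr[3]=2

Answer: N N T N N T N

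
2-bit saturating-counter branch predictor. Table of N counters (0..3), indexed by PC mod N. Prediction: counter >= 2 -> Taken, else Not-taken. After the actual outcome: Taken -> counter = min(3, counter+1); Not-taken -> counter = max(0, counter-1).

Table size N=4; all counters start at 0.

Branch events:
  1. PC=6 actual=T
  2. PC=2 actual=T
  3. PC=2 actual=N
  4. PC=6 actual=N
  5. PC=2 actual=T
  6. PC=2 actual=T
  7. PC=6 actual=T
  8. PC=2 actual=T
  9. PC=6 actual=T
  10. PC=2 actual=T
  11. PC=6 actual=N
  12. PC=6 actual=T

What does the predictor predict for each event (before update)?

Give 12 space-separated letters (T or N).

Answer: N N T N N N T T T T T T

Derivation:
Ev 1: PC=6 idx=2 pred=N actual=T -> ctr[2]=1
Ev 2: PC=2 idx=2 pred=N actual=T -> ctr[2]=2
Ev 3: PC=2 idx=2 pred=T actual=N -> ctr[2]=1
Ev 4: PC=6 idx=2 pred=N actual=N -> ctr[2]=0
Ev 5: PC=2 idx=2 pred=N actual=T -> ctr[2]=1
Ev 6: PC=2 idx=2 pred=N actual=T -> ctr[2]=2
Ev 7: PC=6 idx=2 pred=T actual=T -> ctr[2]=3
Ev 8: PC=2 idx=2 pred=T actual=T -> ctr[2]=3
Ev 9: PC=6 idx=2 pred=T actual=T -> ctr[2]=3
Ev 10: PC=2 idx=2 pred=T actual=T -> ctr[2]=3
Ev 11: PC=6 idx=2 pred=T actual=N -> ctr[2]=2
Ev 12: PC=6 idx=2 pred=T actual=T -> ctr[2]=3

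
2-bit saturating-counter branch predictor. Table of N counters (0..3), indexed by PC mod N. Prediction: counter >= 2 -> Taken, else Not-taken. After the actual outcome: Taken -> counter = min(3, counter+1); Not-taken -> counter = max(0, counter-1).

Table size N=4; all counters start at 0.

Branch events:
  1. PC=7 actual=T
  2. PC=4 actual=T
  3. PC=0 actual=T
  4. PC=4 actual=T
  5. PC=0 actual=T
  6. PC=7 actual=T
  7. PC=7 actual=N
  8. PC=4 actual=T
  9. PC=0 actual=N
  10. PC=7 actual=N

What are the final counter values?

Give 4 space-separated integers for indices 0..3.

Ev 1: PC=7 idx=3 pred=N actual=T -> ctr[3]=1
Ev 2: PC=4 idx=0 pred=N actual=T -> ctr[0]=1
Ev 3: PC=0 idx=0 pred=N actual=T -> ctr[0]=2
Ev 4: PC=4 idx=0 pred=T actual=T -> ctr[0]=3
Ev 5: PC=0 idx=0 pred=T actual=T -> ctr[0]=3
Ev 6: PC=7 idx=3 pred=N actual=T -> ctr[3]=2
Ev 7: PC=7 idx=3 pred=T actual=N -> ctr[3]=1
Ev 8: PC=4 idx=0 pred=T actual=T -> ctr[0]=3
Ev 9: PC=0 idx=0 pred=T actual=N -> ctr[0]=2
Ev 10: PC=7 idx=3 pred=N actual=N -> ctr[3]=0

Answer: 2 0 0 0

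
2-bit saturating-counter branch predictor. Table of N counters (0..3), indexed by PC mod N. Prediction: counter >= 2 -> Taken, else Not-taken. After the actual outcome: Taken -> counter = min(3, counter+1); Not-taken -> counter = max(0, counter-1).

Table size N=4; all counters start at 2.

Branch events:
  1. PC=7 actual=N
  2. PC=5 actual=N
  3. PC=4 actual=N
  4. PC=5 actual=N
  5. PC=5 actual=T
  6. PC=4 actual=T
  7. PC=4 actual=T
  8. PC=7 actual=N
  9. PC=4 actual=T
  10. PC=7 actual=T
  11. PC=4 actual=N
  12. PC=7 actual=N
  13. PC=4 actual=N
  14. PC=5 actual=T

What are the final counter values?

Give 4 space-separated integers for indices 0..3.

Ev 1: PC=7 idx=3 pred=T actual=N -> ctr[3]=1
Ev 2: PC=5 idx=1 pred=T actual=N -> ctr[1]=1
Ev 3: PC=4 idx=0 pred=T actual=N -> ctr[0]=1
Ev 4: PC=5 idx=1 pred=N actual=N -> ctr[1]=0
Ev 5: PC=5 idx=1 pred=N actual=T -> ctr[1]=1
Ev 6: PC=4 idx=0 pred=N actual=T -> ctr[0]=2
Ev 7: PC=4 idx=0 pred=T actual=T -> ctr[0]=3
Ev 8: PC=7 idx=3 pred=N actual=N -> ctr[3]=0
Ev 9: PC=4 idx=0 pred=T actual=T -> ctr[0]=3
Ev 10: PC=7 idx=3 pred=N actual=T -> ctr[3]=1
Ev 11: PC=4 idx=0 pred=T actual=N -> ctr[0]=2
Ev 12: PC=7 idx=3 pred=N actual=N -> ctr[3]=0
Ev 13: PC=4 idx=0 pred=T actual=N -> ctr[0]=1
Ev 14: PC=5 idx=1 pred=N actual=T -> ctr[1]=2

Answer: 1 2 2 0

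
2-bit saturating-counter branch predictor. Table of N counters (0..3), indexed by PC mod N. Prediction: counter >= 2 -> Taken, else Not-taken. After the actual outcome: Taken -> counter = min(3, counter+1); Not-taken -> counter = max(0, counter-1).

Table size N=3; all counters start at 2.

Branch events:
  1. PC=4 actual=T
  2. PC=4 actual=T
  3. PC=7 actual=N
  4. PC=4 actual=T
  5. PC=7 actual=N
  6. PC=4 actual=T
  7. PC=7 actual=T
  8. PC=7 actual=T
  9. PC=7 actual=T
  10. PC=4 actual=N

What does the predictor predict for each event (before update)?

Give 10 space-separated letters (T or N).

Answer: T T T T T T T T T T

Derivation:
Ev 1: PC=4 idx=1 pred=T actual=T -> ctr[1]=3
Ev 2: PC=4 idx=1 pred=T actual=T -> ctr[1]=3
Ev 3: PC=7 idx=1 pred=T actual=N -> ctr[1]=2
Ev 4: PC=4 idx=1 pred=T actual=T -> ctr[1]=3
Ev 5: PC=7 idx=1 pred=T actual=N -> ctr[1]=2
Ev 6: PC=4 idx=1 pred=T actual=T -> ctr[1]=3
Ev 7: PC=7 idx=1 pred=T actual=T -> ctr[1]=3
Ev 8: PC=7 idx=1 pred=T actual=T -> ctr[1]=3
Ev 9: PC=7 idx=1 pred=T actual=T -> ctr[1]=3
Ev 10: PC=4 idx=1 pred=T actual=N -> ctr[1]=2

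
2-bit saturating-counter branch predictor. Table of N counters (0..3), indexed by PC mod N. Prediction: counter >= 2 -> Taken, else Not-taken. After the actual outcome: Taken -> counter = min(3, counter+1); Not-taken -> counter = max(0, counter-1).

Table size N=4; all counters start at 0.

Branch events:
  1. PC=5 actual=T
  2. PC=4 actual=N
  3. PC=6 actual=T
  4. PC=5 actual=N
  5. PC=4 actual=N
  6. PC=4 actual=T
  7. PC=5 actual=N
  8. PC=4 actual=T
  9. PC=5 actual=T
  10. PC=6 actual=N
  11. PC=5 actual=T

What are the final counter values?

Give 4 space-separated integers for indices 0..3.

Ev 1: PC=5 idx=1 pred=N actual=T -> ctr[1]=1
Ev 2: PC=4 idx=0 pred=N actual=N -> ctr[0]=0
Ev 3: PC=6 idx=2 pred=N actual=T -> ctr[2]=1
Ev 4: PC=5 idx=1 pred=N actual=N -> ctr[1]=0
Ev 5: PC=4 idx=0 pred=N actual=N -> ctr[0]=0
Ev 6: PC=4 idx=0 pred=N actual=T -> ctr[0]=1
Ev 7: PC=5 idx=1 pred=N actual=N -> ctr[1]=0
Ev 8: PC=4 idx=0 pred=N actual=T -> ctr[0]=2
Ev 9: PC=5 idx=1 pred=N actual=T -> ctr[1]=1
Ev 10: PC=6 idx=2 pred=N actual=N -> ctr[2]=0
Ev 11: PC=5 idx=1 pred=N actual=T -> ctr[1]=2

Answer: 2 2 0 0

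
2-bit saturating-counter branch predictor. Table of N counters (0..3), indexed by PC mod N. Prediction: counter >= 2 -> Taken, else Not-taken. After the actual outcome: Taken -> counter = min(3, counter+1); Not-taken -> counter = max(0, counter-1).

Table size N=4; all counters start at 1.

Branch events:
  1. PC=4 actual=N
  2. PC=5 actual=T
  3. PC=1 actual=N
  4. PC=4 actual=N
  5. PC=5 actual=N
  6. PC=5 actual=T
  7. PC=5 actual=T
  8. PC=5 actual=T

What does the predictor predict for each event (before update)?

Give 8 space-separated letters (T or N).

Answer: N N T N N N N T

Derivation:
Ev 1: PC=4 idx=0 pred=N actual=N -> ctr[0]=0
Ev 2: PC=5 idx=1 pred=N actual=T -> ctr[1]=2
Ev 3: PC=1 idx=1 pred=T actual=N -> ctr[1]=1
Ev 4: PC=4 idx=0 pred=N actual=N -> ctr[0]=0
Ev 5: PC=5 idx=1 pred=N actual=N -> ctr[1]=0
Ev 6: PC=5 idx=1 pred=N actual=T -> ctr[1]=1
Ev 7: PC=5 idx=1 pred=N actual=T -> ctr[1]=2
Ev 8: PC=5 idx=1 pred=T actual=T -> ctr[1]=3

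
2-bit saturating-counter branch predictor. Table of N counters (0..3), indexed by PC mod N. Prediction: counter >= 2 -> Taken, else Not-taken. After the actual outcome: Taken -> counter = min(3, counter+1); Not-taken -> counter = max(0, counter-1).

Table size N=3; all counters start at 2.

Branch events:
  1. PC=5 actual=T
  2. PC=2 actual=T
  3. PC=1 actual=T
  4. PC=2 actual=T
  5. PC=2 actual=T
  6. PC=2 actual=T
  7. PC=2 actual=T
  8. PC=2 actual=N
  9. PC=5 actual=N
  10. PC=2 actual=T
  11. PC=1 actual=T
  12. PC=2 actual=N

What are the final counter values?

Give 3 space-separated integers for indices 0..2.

Ev 1: PC=5 idx=2 pred=T actual=T -> ctr[2]=3
Ev 2: PC=2 idx=2 pred=T actual=T -> ctr[2]=3
Ev 3: PC=1 idx=1 pred=T actual=T -> ctr[1]=3
Ev 4: PC=2 idx=2 pred=T actual=T -> ctr[2]=3
Ev 5: PC=2 idx=2 pred=T actual=T -> ctr[2]=3
Ev 6: PC=2 idx=2 pred=T actual=T -> ctr[2]=3
Ev 7: PC=2 idx=2 pred=T actual=T -> ctr[2]=3
Ev 8: PC=2 idx=2 pred=T actual=N -> ctr[2]=2
Ev 9: PC=5 idx=2 pred=T actual=N -> ctr[2]=1
Ev 10: PC=2 idx=2 pred=N actual=T -> ctr[2]=2
Ev 11: PC=1 idx=1 pred=T actual=T -> ctr[1]=3
Ev 12: PC=2 idx=2 pred=T actual=N -> ctr[2]=1

Answer: 2 3 1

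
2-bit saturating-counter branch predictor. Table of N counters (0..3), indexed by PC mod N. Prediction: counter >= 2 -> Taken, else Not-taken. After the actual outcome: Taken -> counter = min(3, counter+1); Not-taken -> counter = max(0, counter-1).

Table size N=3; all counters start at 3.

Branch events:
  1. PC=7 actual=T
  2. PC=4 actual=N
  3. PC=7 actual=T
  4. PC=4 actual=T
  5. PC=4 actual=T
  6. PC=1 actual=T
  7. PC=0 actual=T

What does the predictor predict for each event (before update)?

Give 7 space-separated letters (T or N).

Answer: T T T T T T T

Derivation:
Ev 1: PC=7 idx=1 pred=T actual=T -> ctr[1]=3
Ev 2: PC=4 idx=1 pred=T actual=N -> ctr[1]=2
Ev 3: PC=7 idx=1 pred=T actual=T -> ctr[1]=3
Ev 4: PC=4 idx=1 pred=T actual=T -> ctr[1]=3
Ev 5: PC=4 idx=1 pred=T actual=T -> ctr[1]=3
Ev 6: PC=1 idx=1 pred=T actual=T -> ctr[1]=3
Ev 7: PC=0 idx=0 pred=T actual=T -> ctr[0]=3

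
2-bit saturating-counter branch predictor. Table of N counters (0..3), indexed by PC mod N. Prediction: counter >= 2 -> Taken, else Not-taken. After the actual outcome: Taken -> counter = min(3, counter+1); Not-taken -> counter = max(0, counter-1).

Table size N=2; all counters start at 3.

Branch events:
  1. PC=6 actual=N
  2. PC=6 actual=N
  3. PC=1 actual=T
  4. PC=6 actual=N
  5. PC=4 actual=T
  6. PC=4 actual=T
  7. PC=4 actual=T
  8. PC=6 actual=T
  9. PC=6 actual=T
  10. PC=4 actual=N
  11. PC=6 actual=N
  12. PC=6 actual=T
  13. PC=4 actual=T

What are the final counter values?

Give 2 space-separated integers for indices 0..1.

Answer: 3 3

Derivation:
Ev 1: PC=6 idx=0 pred=T actual=N -> ctr[0]=2
Ev 2: PC=6 idx=0 pred=T actual=N -> ctr[0]=1
Ev 3: PC=1 idx=1 pred=T actual=T -> ctr[1]=3
Ev 4: PC=6 idx=0 pred=N actual=N -> ctr[0]=0
Ev 5: PC=4 idx=0 pred=N actual=T -> ctr[0]=1
Ev 6: PC=4 idx=0 pred=N actual=T -> ctr[0]=2
Ev 7: PC=4 idx=0 pred=T actual=T -> ctr[0]=3
Ev 8: PC=6 idx=0 pred=T actual=T -> ctr[0]=3
Ev 9: PC=6 idx=0 pred=T actual=T -> ctr[0]=3
Ev 10: PC=4 idx=0 pred=T actual=N -> ctr[0]=2
Ev 11: PC=6 idx=0 pred=T actual=N -> ctr[0]=1
Ev 12: PC=6 idx=0 pred=N actual=T -> ctr[0]=2
Ev 13: PC=4 idx=0 pred=T actual=T -> ctr[0]=3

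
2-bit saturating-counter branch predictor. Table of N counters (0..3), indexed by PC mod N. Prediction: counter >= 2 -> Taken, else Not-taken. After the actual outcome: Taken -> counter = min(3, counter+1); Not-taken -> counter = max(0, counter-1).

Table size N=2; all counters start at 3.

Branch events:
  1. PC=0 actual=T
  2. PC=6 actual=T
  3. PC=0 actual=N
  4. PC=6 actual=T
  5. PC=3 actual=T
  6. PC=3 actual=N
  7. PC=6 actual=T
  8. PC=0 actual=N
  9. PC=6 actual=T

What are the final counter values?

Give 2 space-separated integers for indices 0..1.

Ev 1: PC=0 idx=0 pred=T actual=T -> ctr[0]=3
Ev 2: PC=6 idx=0 pred=T actual=T -> ctr[0]=3
Ev 3: PC=0 idx=0 pred=T actual=N -> ctr[0]=2
Ev 4: PC=6 idx=0 pred=T actual=T -> ctr[0]=3
Ev 5: PC=3 idx=1 pred=T actual=T -> ctr[1]=3
Ev 6: PC=3 idx=1 pred=T actual=N -> ctr[1]=2
Ev 7: PC=6 idx=0 pred=T actual=T -> ctr[0]=3
Ev 8: PC=0 idx=0 pred=T actual=N -> ctr[0]=2
Ev 9: PC=6 idx=0 pred=T actual=T -> ctr[0]=3

Answer: 3 2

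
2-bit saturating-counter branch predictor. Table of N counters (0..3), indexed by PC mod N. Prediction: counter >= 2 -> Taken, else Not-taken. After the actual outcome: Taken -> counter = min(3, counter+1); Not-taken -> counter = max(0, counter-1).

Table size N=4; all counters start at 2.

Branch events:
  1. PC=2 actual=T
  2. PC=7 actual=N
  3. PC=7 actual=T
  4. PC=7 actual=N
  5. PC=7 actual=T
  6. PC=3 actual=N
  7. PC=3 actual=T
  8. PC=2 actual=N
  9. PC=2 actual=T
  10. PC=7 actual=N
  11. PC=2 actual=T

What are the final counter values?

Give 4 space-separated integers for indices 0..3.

Answer: 2 2 3 1

Derivation:
Ev 1: PC=2 idx=2 pred=T actual=T -> ctr[2]=3
Ev 2: PC=7 idx=3 pred=T actual=N -> ctr[3]=1
Ev 3: PC=7 idx=3 pred=N actual=T -> ctr[3]=2
Ev 4: PC=7 idx=3 pred=T actual=N -> ctr[3]=1
Ev 5: PC=7 idx=3 pred=N actual=T -> ctr[3]=2
Ev 6: PC=3 idx=3 pred=T actual=N -> ctr[3]=1
Ev 7: PC=3 idx=3 pred=N actual=T -> ctr[3]=2
Ev 8: PC=2 idx=2 pred=T actual=N -> ctr[2]=2
Ev 9: PC=2 idx=2 pred=T actual=T -> ctr[2]=3
Ev 10: PC=7 idx=3 pred=T actual=N -> ctr[3]=1
Ev 11: PC=2 idx=2 pred=T actual=T -> ctr[2]=3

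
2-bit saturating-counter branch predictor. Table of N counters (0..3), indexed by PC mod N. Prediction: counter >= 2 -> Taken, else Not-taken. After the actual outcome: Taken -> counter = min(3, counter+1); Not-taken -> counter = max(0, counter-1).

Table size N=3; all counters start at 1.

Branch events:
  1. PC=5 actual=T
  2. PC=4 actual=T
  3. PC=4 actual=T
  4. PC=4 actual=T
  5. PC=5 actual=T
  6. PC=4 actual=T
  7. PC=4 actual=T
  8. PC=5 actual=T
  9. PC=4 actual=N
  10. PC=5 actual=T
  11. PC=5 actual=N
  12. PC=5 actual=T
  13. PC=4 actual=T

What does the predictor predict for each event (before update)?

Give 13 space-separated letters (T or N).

Answer: N N T T T T T T T T T T T

Derivation:
Ev 1: PC=5 idx=2 pred=N actual=T -> ctr[2]=2
Ev 2: PC=4 idx=1 pred=N actual=T -> ctr[1]=2
Ev 3: PC=4 idx=1 pred=T actual=T -> ctr[1]=3
Ev 4: PC=4 idx=1 pred=T actual=T -> ctr[1]=3
Ev 5: PC=5 idx=2 pred=T actual=T -> ctr[2]=3
Ev 6: PC=4 idx=1 pred=T actual=T -> ctr[1]=3
Ev 7: PC=4 idx=1 pred=T actual=T -> ctr[1]=3
Ev 8: PC=5 idx=2 pred=T actual=T -> ctr[2]=3
Ev 9: PC=4 idx=1 pred=T actual=N -> ctr[1]=2
Ev 10: PC=5 idx=2 pred=T actual=T -> ctr[2]=3
Ev 11: PC=5 idx=2 pred=T actual=N -> ctr[2]=2
Ev 12: PC=5 idx=2 pred=T actual=T -> ctr[2]=3
Ev 13: PC=4 idx=1 pred=T actual=T -> ctr[1]=3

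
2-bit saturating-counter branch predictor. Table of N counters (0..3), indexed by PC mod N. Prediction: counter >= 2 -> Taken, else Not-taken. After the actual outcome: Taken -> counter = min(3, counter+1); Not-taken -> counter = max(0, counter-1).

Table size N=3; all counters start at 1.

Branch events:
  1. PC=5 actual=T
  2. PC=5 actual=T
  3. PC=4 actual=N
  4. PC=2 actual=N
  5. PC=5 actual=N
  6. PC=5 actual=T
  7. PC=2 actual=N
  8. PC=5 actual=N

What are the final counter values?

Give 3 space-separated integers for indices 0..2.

Ev 1: PC=5 idx=2 pred=N actual=T -> ctr[2]=2
Ev 2: PC=5 idx=2 pred=T actual=T -> ctr[2]=3
Ev 3: PC=4 idx=1 pred=N actual=N -> ctr[1]=0
Ev 4: PC=2 idx=2 pred=T actual=N -> ctr[2]=2
Ev 5: PC=5 idx=2 pred=T actual=N -> ctr[2]=1
Ev 6: PC=5 idx=2 pred=N actual=T -> ctr[2]=2
Ev 7: PC=2 idx=2 pred=T actual=N -> ctr[2]=1
Ev 8: PC=5 idx=2 pred=N actual=N -> ctr[2]=0

Answer: 1 0 0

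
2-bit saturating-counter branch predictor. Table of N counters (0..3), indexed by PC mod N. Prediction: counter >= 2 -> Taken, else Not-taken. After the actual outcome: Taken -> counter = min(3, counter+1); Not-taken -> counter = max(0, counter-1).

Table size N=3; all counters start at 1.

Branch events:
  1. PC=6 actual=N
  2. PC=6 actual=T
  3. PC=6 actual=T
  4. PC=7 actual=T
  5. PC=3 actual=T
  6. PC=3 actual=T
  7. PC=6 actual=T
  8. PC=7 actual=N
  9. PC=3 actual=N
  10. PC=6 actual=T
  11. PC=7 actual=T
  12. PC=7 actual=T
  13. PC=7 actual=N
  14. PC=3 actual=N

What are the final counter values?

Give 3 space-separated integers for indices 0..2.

Answer: 2 2 1

Derivation:
Ev 1: PC=6 idx=0 pred=N actual=N -> ctr[0]=0
Ev 2: PC=6 idx=0 pred=N actual=T -> ctr[0]=1
Ev 3: PC=6 idx=0 pred=N actual=T -> ctr[0]=2
Ev 4: PC=7 idx=1 pred=N actual=T -> ctr[1]=2
Ev 5: PC=3 idx=0 pred=T actual=T -> ctr[0]=3
Ev 6: PC=3 idx=0 pred=T actual=T -> ctr[0]=3
Ev 7: PC=6 idx=0 pred=T actual=T -> ctr[0]=3
Ev 8: PC=7 idx=1 pred=T actual=N -> ctr[1]=1
Ev 9: PC=3 idx=0 pred=T actual=N -> ctr[0]=2
Ev 10: PC=6 idx=0 pred=T actual=T -> ctr[0]=3
Ev 11: PC=7 idx=1 pred=N actual=T -> ctr[1]=2
Ev 12: PC=7 idx=1 pred=T actual=T -> ctr[1]=3
Ev 13: PC=7 idx=1 pred=T actual=N -> ctr[1]=2
Ev 14: PC=3 idx=0 pred=T actual=N -> ctr[0]=2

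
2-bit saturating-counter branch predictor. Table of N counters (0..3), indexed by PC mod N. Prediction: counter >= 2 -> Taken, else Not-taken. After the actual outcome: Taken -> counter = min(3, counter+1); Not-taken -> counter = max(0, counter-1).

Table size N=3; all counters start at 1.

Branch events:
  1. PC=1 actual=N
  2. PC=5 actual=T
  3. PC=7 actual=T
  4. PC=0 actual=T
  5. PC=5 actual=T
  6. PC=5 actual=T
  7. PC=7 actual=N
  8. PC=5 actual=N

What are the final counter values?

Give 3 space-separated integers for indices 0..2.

Ev 1: PC=1 idx=1 pred=N actual=N -> ctr[1]=0
Ev 2: PC=5 idx=2 pred=N actual=T -> ctr[2]=2
Ev 3: PC=7 idx=1 pred=N actual=T -> ctr[1]=1
Ev 4: PC=0 idx=0 pred=N actual=T -> ctr[0]=2
Ev 5: PC=5 idx=2 pred=T actual=T -> ctr[2]=3
Ev 6: PC=5 idx=2 pred=T actual=T -> ctr[2]=3
Ev 7: PC=7 idx=1 pred=N actual=N -> ctr[1]=0
Ev 8: PC=5 idx=2 pred=T actual=N -> ctr[2]=2

Answer: 2 0 2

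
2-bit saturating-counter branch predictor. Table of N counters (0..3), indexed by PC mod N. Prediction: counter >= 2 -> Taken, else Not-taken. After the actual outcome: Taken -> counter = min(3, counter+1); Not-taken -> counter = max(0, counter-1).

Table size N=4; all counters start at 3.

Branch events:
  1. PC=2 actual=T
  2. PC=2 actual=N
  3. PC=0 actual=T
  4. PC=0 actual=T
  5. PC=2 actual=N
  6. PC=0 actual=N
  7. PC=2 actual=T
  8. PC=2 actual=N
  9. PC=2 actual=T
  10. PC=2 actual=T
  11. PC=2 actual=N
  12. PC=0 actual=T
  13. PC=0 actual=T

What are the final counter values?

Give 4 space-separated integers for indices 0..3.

Answer: 3 3 2 3

Derivation:
Ev 1: PC=2 idx=2 pred=T actual=T -> ctr[2]=3
Ev 2: PC=2 idx=2 pred=T actual=N -> ctr[2]=2
Ev 3: PC=0 idx=0 pred=T actual=T -> ctr[0]=3
Ev 4: PC=0 idx=0 pred=T actual=T -> ctr[0]=3
Ev 5: PC=2 idx=2 pred=T actual=N -> ctr[2]=1
Ev 6: PC=0 idx=0 pred=T actual=N -> ctr[0]=2
Ev 7: PC=2 idx=2 pred=N actual=T -> ctr[2]=2
Ev 8: PC=2 idx=2 pred=T actual=N -> ctr[2]=1
Ev 9: PC=2 idx=2 pred=N actual=T -> ctr[2]=2
Ev 10: PC=2 idx=2 pred=T actual=T -> ctr[2]=3
Ev 11: PC=2 idx=2 pred=T actual=N -> ctr[2]=2
Ev 12: PC=0 idx=0 pred=T actual=T -> ctr[0]=3
Ev 13: PC=0 idx=0 pred=T actual=T -> ctr[0]=3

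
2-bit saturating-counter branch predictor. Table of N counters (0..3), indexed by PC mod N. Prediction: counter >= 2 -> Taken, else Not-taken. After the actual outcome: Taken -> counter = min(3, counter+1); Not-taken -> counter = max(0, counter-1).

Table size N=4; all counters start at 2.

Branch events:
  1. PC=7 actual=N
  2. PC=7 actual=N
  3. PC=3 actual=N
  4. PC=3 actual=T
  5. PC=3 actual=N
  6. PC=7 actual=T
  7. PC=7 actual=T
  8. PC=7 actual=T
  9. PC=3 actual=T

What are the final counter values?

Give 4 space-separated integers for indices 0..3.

Ev 1: PC=7 idx=3 pred=T actual=N -> ctr[3]=1
Ev 2: PC=7 idx=3 pred=N actual=N -> ctr[3]=0
Ev 3: PC=3 idx=3 pred=N actual=N -> ctr[3]=0
Ev 4: PC=3 idx=3 pred=N actual=T -> ctr[3]=1
Ev 5: PC=3 idx=3 pred=N actual=N -> ctr[3]=0
Ev 6: PC=7 idx=3 pred=N actual=T -> ctr[3]=1
Ev 7: PC=7 idx=3 pred=N actual=T -> ctr[3]=2
Ev 8: PC=7 idx=3 pred=T actual=T -> ctr[3]=3
Ev 9: PC=3 idx=3 pred=T actual=T -> ctr[3]=3

Answer: 2 2 2 3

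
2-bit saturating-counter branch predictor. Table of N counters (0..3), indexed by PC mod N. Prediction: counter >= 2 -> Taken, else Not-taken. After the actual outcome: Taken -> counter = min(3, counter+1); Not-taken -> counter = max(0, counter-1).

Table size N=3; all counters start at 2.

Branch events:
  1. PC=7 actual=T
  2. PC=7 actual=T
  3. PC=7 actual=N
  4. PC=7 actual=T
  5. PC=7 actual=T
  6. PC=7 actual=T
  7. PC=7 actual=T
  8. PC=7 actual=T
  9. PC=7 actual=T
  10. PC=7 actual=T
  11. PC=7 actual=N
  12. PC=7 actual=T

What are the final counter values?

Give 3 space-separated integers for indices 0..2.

Ev 1: PC=7 idx=1 pred=T actual=T -> ctr[1]=3
Ev 2: PC=7 idx=1 pred=T actual=T -> ctr[1]=3
Ev 3: PC=7 idx=1 pred=T actual=N -> ctr[1]=2
Ev 4: PC=7 idx=1 pred=T actual=T -> ctr[1]=3
Ev 5: PC=7 idx=1 pred=T actual=T -> ctr[1]=3
Ev 6: PC=7 idx=1 pred=T actual=T -> ctr[1]=3
Ev 7: PC=7 idx=1 pred=T actual=T -> ctr[1]=3
Ev 8: PC=7 idx=1 pred=T actual=T -> ctr[1]=3
Ev 9: PC=7 idx=1 pred=T actual=T -> ctr[1]=3
Ev 10: PC=7 idx=1 pred=T actual=T -> ctr[1]=3
Ev 11: PC=7 idx=1 pred=T actual=N -> ctr[1]=2
Ev 12: PC=7 idx=1 pred=T actual=T -> ctr[1]=3

Answer: 2 3 2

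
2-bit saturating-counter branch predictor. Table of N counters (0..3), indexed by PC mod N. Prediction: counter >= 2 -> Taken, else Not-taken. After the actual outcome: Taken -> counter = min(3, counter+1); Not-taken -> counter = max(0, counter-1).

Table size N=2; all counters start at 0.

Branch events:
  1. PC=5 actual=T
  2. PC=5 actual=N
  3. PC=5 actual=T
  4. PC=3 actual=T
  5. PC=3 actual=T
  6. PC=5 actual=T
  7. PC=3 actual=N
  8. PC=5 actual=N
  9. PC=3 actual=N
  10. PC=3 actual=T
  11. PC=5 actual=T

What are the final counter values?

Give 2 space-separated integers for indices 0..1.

Ev 1: PC=5 idx=1 pred=N actual=T -> ctr[1]=1
Ev 2: PC=5 idx=1 pred=N actual=N -> ctr[1]=0
Ev 3: PC=5 idx=1 pred=N actual=T -> ctr[1]=1
Ev 4: PC=3 idx=1 pred=N actual=T -> ctr[1]=2
Ev 5: PC=3 idx=1 pred=T actual=T -> ctr[1]=3
Ev 6: PC=5 idx=1 pred=T actual=T -> ctr[1]=3
Ev 7: PC=3 idx=1 pred=T actual=N -> ctr[1]=2
Ev 8: PC=5 idx=1 pred=T actual=N -> ctr[1]=1
Ev 9: PC=3 idx=1 pred=N actual=N -> ctr[1]=0
Ev 10: PC=3 idx=1 pred=N actual=T -> ctr[1]=1
Ev 11: PC=5 idx=1 pred=N actual=T -> ctr[1]=2

Answer: 0 2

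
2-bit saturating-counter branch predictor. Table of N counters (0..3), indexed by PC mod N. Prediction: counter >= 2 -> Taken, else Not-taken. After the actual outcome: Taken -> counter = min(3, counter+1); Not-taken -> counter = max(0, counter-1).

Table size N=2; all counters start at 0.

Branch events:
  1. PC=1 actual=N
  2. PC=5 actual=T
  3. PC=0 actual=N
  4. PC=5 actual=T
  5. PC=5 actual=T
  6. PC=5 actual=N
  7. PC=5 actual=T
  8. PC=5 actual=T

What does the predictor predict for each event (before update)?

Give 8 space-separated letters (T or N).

Ev 1: PC=1 idx=1 pred=N actual=N -> ctr[1]=0
Ev 2: PC=5 idx=1 pred=N actual=T -> ctr[1]=1
Ev 3: PC=0 idx=0 pred=N actual=N -> ctr[0]=0
Ev 4: PC=5 idx=1 pred=N actual=T -> ctr[1]=2
Ev 5: PC=5 idx=1 pred=T actual=T -> ctr[1]=3
Ev 6: PC=5 idx=1 pred=T actual=N -> ctr[1]=2
Ev 7: PC=5 idx=1 pred=T actual=T -> ctr[1]=3
Ev 8: PC=5 idx=1 pred=T actual=T -> ctr[1]=3

Answer: N N N N T T T T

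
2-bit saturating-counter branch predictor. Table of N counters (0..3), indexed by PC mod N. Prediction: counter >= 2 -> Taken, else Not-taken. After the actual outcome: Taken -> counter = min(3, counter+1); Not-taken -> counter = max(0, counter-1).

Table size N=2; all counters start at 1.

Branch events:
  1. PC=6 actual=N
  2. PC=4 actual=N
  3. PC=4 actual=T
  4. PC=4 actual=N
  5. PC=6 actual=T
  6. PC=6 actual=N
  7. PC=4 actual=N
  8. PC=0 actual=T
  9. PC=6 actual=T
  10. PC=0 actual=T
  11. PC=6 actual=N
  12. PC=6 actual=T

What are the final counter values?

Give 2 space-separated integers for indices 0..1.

Answer: 3 1

Derivation:
Ev 1: PC=6 idx=0 pred=N actual=N -> ctr[0]=0
Ev 2: PC=4 idx=0 pred=N actual=N -> ctr[0]=0
Ev 3: PC=4 idx=0 pred=N actual=T -> ctr[0]=1
Ev 4: PC=4 idx=0 pred=N actual=N -> ctr[0]=0
Ev 5: PC=6 idx=0 pred=N actual=T -> ctr[0]=1
Ev 6: PC=6 idx=0 pred=N actual=N -> ctr[0]=0
Ev 7: PC=4 idx=0 pred=N actual=N -> ctr[0]=0
Ev 8: PC=0 idx=0 pred=N actual=T -> ctr[0]=1
Ev 9: PC=6 idx=0 pred=N actual=T -> ctr[0]=2
Ev 10: PC=0 idx=0 pred=T actual=T -> ctr[0]=3
Ev 11: PC=6 idx=0 pred=T actual=N -> ctr[0]=2
Ev 12: PC=6 idx=0 pred=T actual=T -> ctr[0]=3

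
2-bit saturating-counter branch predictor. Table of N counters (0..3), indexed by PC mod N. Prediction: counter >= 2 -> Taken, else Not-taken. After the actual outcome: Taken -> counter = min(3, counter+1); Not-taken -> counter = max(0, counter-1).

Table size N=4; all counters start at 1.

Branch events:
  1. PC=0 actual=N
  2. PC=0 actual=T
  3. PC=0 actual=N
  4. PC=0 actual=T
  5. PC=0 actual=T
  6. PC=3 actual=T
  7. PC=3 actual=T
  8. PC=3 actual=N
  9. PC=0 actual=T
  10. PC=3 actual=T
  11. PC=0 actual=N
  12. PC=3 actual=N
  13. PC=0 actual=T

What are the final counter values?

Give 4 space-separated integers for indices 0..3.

Ev 1: PC=0 idx=0 pred=N actual=N -> ctr[0]=0
Ev 2: PC=0 idx=0 pred=N actual=T -> ctr[0]=1
Ev 3: PC=0 idx=0 pred=N actual=N -> ctr[0]=0
Ev 4: PC=0 idx=0 pred=N actual=T -> ctr[0]=1
Ev 5: PC=0 idx=0 pred=N actual=T -> ctr[0]=2
Ev 6: PC=3 idx=3 pred=N actual=T -> ctr[3]=2
Ev 7: PC=3 idx=3 pred=T actual=T -> ctr[3]=3
Ev 8: PC=3 idx=3 pred=T actual=N -> ctr[3]=2
Ev 9: PC=0 idx=0 pred=T actual=T -> ctr[0]=3
Ev 10: PC=3 idx=3 pred=T actual=T -> ctr[3]=3
Ev 11: PC=0 idx=0 pred=T actual=N -> ctr[0]=2
Ev 12: PC=3 idx=3 pred=T actual=N -> ctr[3]=2
Ev 13: PC=0 idx=0 pred=T actual=T -> ctr[0]=3

Answer: 3 1 1 2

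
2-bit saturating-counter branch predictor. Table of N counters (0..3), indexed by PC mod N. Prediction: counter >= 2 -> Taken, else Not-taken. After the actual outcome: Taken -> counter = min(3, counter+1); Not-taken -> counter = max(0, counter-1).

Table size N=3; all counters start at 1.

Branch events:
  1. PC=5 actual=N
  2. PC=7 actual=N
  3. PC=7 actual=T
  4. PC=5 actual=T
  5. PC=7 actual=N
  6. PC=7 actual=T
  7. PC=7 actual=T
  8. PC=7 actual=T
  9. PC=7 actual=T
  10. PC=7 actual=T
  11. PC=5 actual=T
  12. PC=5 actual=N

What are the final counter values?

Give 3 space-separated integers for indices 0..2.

Answer: 1 3 1

Derivation:
Ev 1: PC=5 idx=2 pred=N actual=N -> ctr[2]=0
Ev 2: PC=7 idx=1 pred=N actual=N -> ctr[1]=0
Ev 3: PC=7 idx=1 pred=N actual=T -> ctr[1]=1
Ev 4: PC=5 idx=2 pred=N actual=T -> ctr[2]=1
Ev 5: PC=7 idx=1 pred=N actual=N -> ctr[1]=0
Ev 6: PC=7 idx=1 pred=N actual=T -> ctr[1]=1
Ev 7: PC=7 idx=1 pred=N actual=T -> ctr[1]=2
Ev 8: PC=7 idx=1 pred=T actual=T -> ctr[1]=3
Ev 9: PC=7 idx=1 pred=T actual=T -> ctr[1]=3
Ev 10: PC=7 idx=1 pred=T actual=T -> ctr[1]=3
Ev 11: PC=5 idx=2 pred=N actual=T -> ctr[2]=2
Ev 12: PC=5 idx=2 pred=T actual=N -> ctr[2]=1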